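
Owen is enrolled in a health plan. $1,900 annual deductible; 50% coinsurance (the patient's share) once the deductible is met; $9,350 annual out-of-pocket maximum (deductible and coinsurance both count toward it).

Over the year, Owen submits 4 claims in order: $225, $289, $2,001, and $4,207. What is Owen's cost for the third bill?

$1,693.50

#1 ($225): entire amount goes to the deductible. Patient pays $225; OOP now $225.
#2 ($289): entire amount goes to the deductible. Patient pays $289; OOP now $514.
#3 ($2,001): $1,386 to deductible, leaving $615; 50% of $615 = $307.50. Patient pays $1,693.50; OOP now $2,207.50.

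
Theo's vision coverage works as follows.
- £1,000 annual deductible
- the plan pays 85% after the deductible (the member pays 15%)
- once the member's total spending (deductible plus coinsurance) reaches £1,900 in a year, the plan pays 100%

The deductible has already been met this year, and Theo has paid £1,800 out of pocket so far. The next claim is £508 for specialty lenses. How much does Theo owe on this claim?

The deductible is already satisfied, so the full bill goes to coinsurance.
15% of £508 = £76.20 falls to the member.
Year-to-date out-of-pocket becomes £1,800 + £76.20 = £1,876.20, still under the £1,900 maximum, so no cap applies.

£76.20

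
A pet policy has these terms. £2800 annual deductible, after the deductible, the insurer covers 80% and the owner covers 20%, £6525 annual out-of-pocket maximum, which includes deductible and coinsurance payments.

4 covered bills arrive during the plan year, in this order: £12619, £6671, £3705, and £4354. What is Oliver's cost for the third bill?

£427

#1 (£12619): £2800 to deductible, leaving £9819; owner's 20% is £1963.80. Owner owes £4763.80 (running OOP £4763.80).
#2 (£6671): 20% coinsurance on £6671 = £1334.20. Owner pays £1334.20; OOP now £6098.
#3 (£3705): deductible met; 20% of £3705 = £741. Adding that to £6098 gives £6839, past the £6525 cap; owner pays only £6525 − £6098 = £427.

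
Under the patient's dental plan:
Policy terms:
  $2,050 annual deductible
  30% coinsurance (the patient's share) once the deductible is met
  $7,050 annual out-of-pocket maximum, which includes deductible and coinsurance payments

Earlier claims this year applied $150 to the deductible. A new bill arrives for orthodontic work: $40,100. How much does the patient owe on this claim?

$6,900

$150 of the $2,050 deductible is already met, leaving $1,900.
That leaves $40,100 − $1,900 = $38,200 for coinsurance.
Patient's 30% share of $38,200 is $11,460.
That puts the patient's cost at $1,900 + $11,460 = $13,360 before any cap.
Year-to-date out-of-pocket would reach $150 + $13,360 = $13,510, above the $7,050 maximum, so the patient pays only $7,050 − $150 = $6,900.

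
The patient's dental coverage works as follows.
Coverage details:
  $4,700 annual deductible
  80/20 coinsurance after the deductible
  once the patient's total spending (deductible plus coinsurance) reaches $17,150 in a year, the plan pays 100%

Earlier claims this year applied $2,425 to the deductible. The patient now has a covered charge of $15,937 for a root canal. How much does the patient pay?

$2,425 of the $4,700 deductible is already met, leaving $2,275.
After the $2,275 deductible portion, $15,937 − $2,275 = $13,662 is subject to coinsurance.
Patient's 20% share of $13,662 is $2,732.40.
So the patient owes $2,275 + $2,732.40 = $5,007.40 before any cap.
Total out-of-pocket so far would be $2,425 + $5,007.40 = $7,432.40, below the $17,150 cap — no reduction.

$5,007.40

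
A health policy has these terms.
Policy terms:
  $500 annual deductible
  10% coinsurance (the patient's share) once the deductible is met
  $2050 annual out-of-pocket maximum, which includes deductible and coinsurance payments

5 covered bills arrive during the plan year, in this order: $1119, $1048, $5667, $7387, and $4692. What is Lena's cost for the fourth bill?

#1 ($1119): deductible takes $500, $619 remains; coinsurance $619 × 10% = $61.90. Patient owes $561.90 (running OOP $561.90).
#2 ($1048): deductible met; 10% of $1048 = $104.80. Patient pays $104.80; OOP now $666.70.
#3 ($5667): deductible met; 10% of $5667 = $566.70. Cost to patient: $566.70. OOP to date $1233.40.
#4 ($7387): deductible met; 10% of $7387 = $738.70. Patient pays $738.70; OOP now $1972.10.

$738.70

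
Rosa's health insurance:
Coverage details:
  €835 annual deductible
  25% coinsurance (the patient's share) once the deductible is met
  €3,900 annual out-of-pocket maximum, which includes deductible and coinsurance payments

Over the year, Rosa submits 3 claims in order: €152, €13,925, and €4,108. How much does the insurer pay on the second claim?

€10,177

#1 (€152): entire amount goes to the deductible. Patient pays €152; OOP now €152. Plan pays €152 − €152 = €0.
#2 (€13,925): deductible takes €683, €13,242 remains; patient's 25% is €3,310.50. Claim cost before the cap: €683 + €3,310.50 = €3,993.50. OOP would hit €4,145.50 > €3,900, so the cap limits the patient to €3,900 − €152 = €3,748. Plan pays €13,925 − €3,748 = €10,177.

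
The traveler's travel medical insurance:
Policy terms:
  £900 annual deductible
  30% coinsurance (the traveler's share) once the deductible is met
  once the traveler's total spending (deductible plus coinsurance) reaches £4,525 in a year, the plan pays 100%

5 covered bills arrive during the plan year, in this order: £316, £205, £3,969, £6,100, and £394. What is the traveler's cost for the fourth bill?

Claim 1 (£316): fully absorbed by the deductible. Traveler pays £316; OOP now £316.
Claim 2 (£205): all of it applies to the deductible. Traveler pays £205; OOP now £521.
Claim 3 (£3,969): deductible takes £379, £3,590 remains; coinsurance £3,590 × 30% = £1,077. Traveler pays £1,456; OOP now £1,977.
Claim 4 (£6,100): deductible met; 30% of £6,100 = £1,830. Cost to traveler: £1,830. OOP to date £3,807.

£1,830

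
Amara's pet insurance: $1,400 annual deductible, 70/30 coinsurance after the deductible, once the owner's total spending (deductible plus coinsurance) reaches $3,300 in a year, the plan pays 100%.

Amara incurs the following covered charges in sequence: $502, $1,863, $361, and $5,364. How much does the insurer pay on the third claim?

$252.70

Claim 1 — $502: all of it applies to the deductible. Cost to owner: $502. OOP to date $502. Insurer: $502 − $502 = $0.
Claim 2 — $1,863: $898 finishes the deductible; $965 goes to coinsurance; owner's 30% is $289.50. Owner pays $1,187.50; OOP now $1,689.50. Insurer: $1,863 − $1,187.50 = $675.50.
Claim 3 — $361: deductible met; 30% of $361 = $108.30. Cost to owner: $108.30. OOP to date $1,797.80. Insurer: $361 − $108.30 = $252.70.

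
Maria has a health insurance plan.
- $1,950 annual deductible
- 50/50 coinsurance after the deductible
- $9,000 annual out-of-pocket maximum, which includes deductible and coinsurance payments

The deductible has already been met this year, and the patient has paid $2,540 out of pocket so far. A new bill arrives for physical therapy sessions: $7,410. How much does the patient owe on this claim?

$3,705

With the deductible met, the entire $7,410 is subject to coinsurance.
Coinsurance: $7,410 × 50% = $3,705.
Cumulative spending $2,540 + $3,705 = $6,245 stays under the $9,000 maximum.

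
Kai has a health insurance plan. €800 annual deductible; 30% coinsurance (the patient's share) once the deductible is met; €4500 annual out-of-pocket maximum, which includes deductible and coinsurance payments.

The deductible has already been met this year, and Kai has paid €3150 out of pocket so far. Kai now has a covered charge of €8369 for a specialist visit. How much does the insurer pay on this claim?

The deductible is already satisfied, so the full bill goes to coinsurance.
Coinsurance: €8369 × 30% = €2510.70.
Year-to-date out-of-pocket would reach €3150 + €2510.70 = €5660.70, above the €4500 maximum, so the patient pays only €4500 − €3150 = €1350.
Insurer pays the balance: €8369 − €1350 = €7019.

€7019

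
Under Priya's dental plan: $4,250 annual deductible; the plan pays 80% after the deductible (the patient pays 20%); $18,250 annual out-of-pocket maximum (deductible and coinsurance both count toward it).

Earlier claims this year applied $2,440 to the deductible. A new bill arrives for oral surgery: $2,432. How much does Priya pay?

$1,934.40

$2,440 of the $4,250 deductible is already met, leaving $1,810.
The remaining $622 (= $2,432 − $1,810) moves to coinsurance.
20% of $622 = $124.40 falls to the patient.
Patient responsibility before any cap: $1,810 + $124.40 = $1,934.40.
Year-to-date out-of-pocket becomes $2,440 + $1,934.40 = $4,374.40, still under the $18,250 maximum, so no cap applies.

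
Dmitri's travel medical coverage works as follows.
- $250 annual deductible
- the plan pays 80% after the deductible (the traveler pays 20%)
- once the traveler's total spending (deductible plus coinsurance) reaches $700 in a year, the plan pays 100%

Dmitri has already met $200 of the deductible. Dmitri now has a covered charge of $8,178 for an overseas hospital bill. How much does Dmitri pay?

Deductible still to meet: $250 − $200 = $50.
That leaves $8,178 − $50 = $8,128 for coinsurance.
20% of $8,128 = $1,625.60 falls to the traveler.
That puts the traveler's cost at $50 + $1,625.60 = $1,675.60 before any cap.
That would bring total out-of-pocket to $1,875.60, past the $700 cap. The traveler is capped at $700 − $200 = $500 on this claim.

$500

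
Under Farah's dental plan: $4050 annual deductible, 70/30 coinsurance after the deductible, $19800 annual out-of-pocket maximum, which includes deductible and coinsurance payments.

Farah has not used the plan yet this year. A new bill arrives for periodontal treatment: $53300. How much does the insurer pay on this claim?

Nothing has been paid toward the $4050 deductible, so the first $4050 of this charge is applied there.
The remaining $49250 (= $53300 − $4050) moves to coinsurance.
Patient's 30% share of $49250 is $14775.
Patient responsibility before any cap: $4050 + $14775 = $18825.
Cumulative spending $0 + $18825 = $18825 stays under the $19800 maximum.
Insurer pays the balance: $53300 − $18825 = $34475.

$34475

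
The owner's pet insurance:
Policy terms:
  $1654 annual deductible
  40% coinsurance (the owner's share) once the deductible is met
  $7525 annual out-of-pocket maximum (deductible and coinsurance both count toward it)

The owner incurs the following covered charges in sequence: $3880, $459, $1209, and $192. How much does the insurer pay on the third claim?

Bill 1, $3880: $1654 to deductible, leaving $2226; coinsurance $2226 × 40% = $890.40. Cost to owner: $2544.40. OOP to date $2544.40. Insurer: $3880 − $2544.40 = $1335.60.
Bill 2, $459: deductible already satisfied, so owner's share is 40% × $459 = $183.60. Owner pays $183.60; OOP now $2728. Plan pays $459 − $183.60 = $275.40.
Bill 3, $1209: deductible already satisfied, so owner's share is 40% × $1209 = $483.60. Owner owes $483.60 (running OOP $3211.60). Plan pays $1209 − $483.60 = $725.40.

$725.40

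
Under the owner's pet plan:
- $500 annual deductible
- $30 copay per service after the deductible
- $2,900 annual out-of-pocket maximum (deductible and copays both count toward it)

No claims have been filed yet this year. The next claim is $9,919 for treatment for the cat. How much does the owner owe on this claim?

$530

Nothing has been paid toward the $500 deductible, so the first $500 of this charge is applied there.
The remaining $9,419 (= $9,919 − $500) moves to the copay.
Copay on this service: $30.
That puts the owner's cost at $500 + $30 = $530 before any cap.
Total out-of-pocket so far would be $0 + $530 = $530, below the $2,900 cap — no reduction.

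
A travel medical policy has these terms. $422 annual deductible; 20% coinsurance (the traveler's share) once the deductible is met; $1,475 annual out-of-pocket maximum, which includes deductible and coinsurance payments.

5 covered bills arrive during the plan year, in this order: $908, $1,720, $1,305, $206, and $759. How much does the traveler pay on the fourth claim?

$41.20

Bill 1, $908: $422 finishes the deductible; $486 goes to coinsurance; 20% of $486 = $97.20. Traveler owes $519.20 (running OOP $519.20).
Bill 2, $1,720: 20% coinsurance on $1,720 = $344. Traveler owes $344 (running OOP $863.20).
Bill 3, $1,305: 20% coinsurance on $1,305 = $261. Traveler owes $261 (running OOP $1,124.20).
Bill 4, $206: 20% coinsurance on $206 = $41.20. Traveler pays $41.20; OOP now $1,165.40.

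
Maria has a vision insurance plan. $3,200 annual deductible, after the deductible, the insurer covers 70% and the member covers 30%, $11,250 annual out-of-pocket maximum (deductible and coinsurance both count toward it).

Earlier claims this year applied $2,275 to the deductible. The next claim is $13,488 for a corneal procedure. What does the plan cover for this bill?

Deductible still to meet: $3,200 − $2,275 = $925.
The remaining $12,563 (= $13,488 − $925) moves to coinsurance.
Coinsurance: $12,563 × 30% = $3,768.90.
So the member owes $925 + $3,768.90 = $4,693.90 before any cap.
Cumulative spending $2,275 + $4,693.90 = $6,968.90 stays under the $11,250 maximum.
The insurer covers the remainder: $13,488 − $4,693.90 = $8,794.10.

$8,794.10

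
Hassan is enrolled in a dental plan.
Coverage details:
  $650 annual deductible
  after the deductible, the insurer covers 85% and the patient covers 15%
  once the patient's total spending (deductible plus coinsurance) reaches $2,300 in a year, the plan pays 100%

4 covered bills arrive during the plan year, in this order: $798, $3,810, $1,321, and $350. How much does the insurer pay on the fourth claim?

Claim 1 — $798: $650 to deductible, leaving $148; 15% of $148 = $22.20. Patient owes $672.20 (running OOP $672.20). Insurer: $798 − $672.20 = $125.80.
Claim 2 — $3,810: 15% coinsurance on $3,810 = $571.50. Patient owes $571.50 (running OOP $1,243.70). Insurer: $3,810 − $571.50 = $3,238.50.
Claim 3 — $1,321: 15% coinsurance on $1,321 = $198.15. Patient owes $198.15 (running OOP $1,441.85). Plan pays $1,321 − $198.15 = $1,122.85.
Claim 4 — $350: deductible met; 15% of $350 = $52.50. Cost to patient: $52.50. OOP to date $1,494.35. Insurer: $350 − $52.50 = $297.50.

$297.50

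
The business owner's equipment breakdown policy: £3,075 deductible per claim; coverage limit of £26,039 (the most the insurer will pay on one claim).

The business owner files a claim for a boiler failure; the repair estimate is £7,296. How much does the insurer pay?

£4,221

Less the £3,075 deductible: £7,296 − £3,075 = £4,221.
£4,221 is within the £26,039 limit, so the insurer pays £4,221.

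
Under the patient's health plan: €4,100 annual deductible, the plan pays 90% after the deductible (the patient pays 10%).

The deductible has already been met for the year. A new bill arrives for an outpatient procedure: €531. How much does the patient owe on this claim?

With the deductible met, the entire €531 is subject to coinsurance.
10% of €531 = €53.10 falls to the patient.

€53.10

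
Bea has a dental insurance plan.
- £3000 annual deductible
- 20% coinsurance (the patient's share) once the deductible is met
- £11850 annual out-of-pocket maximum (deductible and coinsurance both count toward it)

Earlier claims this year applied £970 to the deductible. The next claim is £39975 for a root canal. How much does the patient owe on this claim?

£970 of the £3000 deductible is already met, leaving £2030.
After the £2030 deductible portion, £39975 − £2030 = £37945 is subject to coinsurance.
Coinsurance: £37945 × 20% = £7589.
That puts the patient's cost at £2030 + £7589 = £9619 before any cap.
Total out-of-pocket so far would be £970 + £9619 = £10589, below the £11850 cap — no reduction.

£9619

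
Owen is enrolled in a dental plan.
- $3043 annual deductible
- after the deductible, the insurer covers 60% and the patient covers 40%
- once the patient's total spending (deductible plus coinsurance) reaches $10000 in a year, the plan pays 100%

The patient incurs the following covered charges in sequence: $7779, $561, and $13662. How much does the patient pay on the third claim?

$4838.20

#1 ($7779): $3043 to deductible, leaving $4736; patient's 40% is $1894.40. Patient owes $4937.40 (running OOP $4937.40).
#2 ($561): deductible already satisfied, so patient's share is 40% × $561 = $224.40. Patient pays $224.40; OOP now $5161.80.
#3 ($13662): deductible already satisfied, so patient's share is 40% × $13662 = $5464.80. Adding that to $5161.80 gives $10626.60, past the $10000 cap; patient pays only $10000 − $5161.80 = $4838.20.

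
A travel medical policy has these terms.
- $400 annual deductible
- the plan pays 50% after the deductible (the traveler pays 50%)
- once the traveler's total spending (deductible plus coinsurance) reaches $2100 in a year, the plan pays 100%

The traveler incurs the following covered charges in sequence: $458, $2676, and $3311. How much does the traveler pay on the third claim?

Claim 1 ($458): $400 finishes the deductible; $58 goes to coinsurance; traveler's 50% is $29. Cost to traveler: $429. OOP to date $429.
Claim 2 ($2676): deductible met; 50% of $2676 = $1338. Cost to traveler: $1338. OOP to date $1767.
Claim 3 ($3311): 50% coinsurance on $3311 = $1655.50. Adding that to $1767 gives $3422.50, past the $2100 cap; traveler pays only $2100 − $1767 = $333.

$333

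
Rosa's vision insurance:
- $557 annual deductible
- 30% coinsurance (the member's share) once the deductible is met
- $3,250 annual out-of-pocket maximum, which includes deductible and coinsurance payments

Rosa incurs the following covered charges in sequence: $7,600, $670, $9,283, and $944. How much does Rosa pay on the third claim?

$379.10

Claim 1 ($7,600): $557 to deductible, leaving $7,043; coinsurance $7,043 × 30% = $2,112.90. Member pays $2,669.90; OOP now $2,669.90.
Claim 2 ($670): deductible already satisfied, so member's share is 30% × $670 = $201. Cost to member: $201. OOP to date $2,870.90.
Claim 3 ($9,283): 30% coinsurance on $9,283 = $2,784.90. That would push OOP to $5,655.80, over the $3,250 cap, so member pays $3,250 − $2,870.90 = $379.10.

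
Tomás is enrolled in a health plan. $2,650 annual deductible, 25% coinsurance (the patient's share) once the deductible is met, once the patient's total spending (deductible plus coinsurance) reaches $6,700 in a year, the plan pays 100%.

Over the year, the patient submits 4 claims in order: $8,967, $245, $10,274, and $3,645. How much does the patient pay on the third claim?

Claim 1 — $8,967: $2,650 finishes the deductible; $6,317 goes to coinsurance; patient's 25% is $1,579.25. Patient owes $4,229.25 (running OOP $4,229.25).
Claim 2 — $245: 25% coinsurance on $245 = $61.25. Patient owes $61.25 (running OOP $4,290.50).
Claim 3 — $10,274: deductible already satisfied, so patient's share is 25% × $10,274 = $2,568.50. Adding that to $4,290.50 gives $6,859, past the $6,700 cap; patient pays only $6,700 − $4,290.50 = $2,409.50.

$2,409.50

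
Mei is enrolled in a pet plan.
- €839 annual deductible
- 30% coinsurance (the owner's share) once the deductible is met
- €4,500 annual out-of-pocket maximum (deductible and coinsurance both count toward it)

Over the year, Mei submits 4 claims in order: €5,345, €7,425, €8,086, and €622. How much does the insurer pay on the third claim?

€8,004.30

Claim 1 (€5,345): €839 finishes the deductible; €4,506 goes to coinsurance; 30% of €4,506 = €1,351.80. Cost to owner: €2,190.80. OOP to date €2,190.80. Plan pays €5,345 − €2,190.80 = €3,154.20.
Claim 2 (€7,425): deductible already satisfied, so owner's share is 30% × €7,425 = €2,227.50. Owner owes €2,227.50 (running OOP €4,418.30). Insurer: €7,425 − €2,227.50 = €5,197.50.
Claim 3 (€8,086): deductible already satisfied, so owner's share is 30% × €8,086 = €2,425.80. OOP would hit €6,844.10 > €4,500, so the cap limits the owner to €4,500 − €4,418.30 = €81.70. Insurer: €8,086 − €81.70 = €8,004.30.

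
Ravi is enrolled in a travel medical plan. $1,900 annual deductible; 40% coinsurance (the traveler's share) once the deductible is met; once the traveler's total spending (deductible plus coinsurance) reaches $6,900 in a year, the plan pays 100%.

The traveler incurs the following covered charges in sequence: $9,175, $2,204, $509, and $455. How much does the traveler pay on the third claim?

Claim 1 — $9,175: $1,900 to deductible, leaving $7,275; 40% of $7,275 = $2,910. Traveler pays $4,810; OOP now $4,810.
Claim 2 — $2,204: deductible already satisfied, so traveler's share is 40% × $2,204 = $881.60. Cost to traveler: $881.60. OOP to date $5,691.60.
Claim 3 — $509: 40% coinsurance on $509 = $203.60. Traveler pays $203.60; OOP now $5,895.20.

$203.60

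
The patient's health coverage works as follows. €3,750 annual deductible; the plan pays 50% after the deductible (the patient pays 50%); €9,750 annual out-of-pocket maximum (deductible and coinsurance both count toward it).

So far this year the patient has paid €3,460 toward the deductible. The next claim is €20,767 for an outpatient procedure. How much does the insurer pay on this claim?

Deductible still to meet: €3,750 − €3,460 = €290.
After the €290 deductible portion, €20,767 − €290 = €20,477 is subject to coinsurance.
Coinsurance: €20,477 × 50% = €10,238.50.
Patient responsibility before any cap: €290 + €10,238.50 = €10,528.50.
Year-to-date out-of-pocket would reach €3,460 + €10,528.50 = €13,988.50, above the €9,750 maximum, so the patient pays only €9,750 − €3,460 = €6,290.
The insurer covers the remainder: €20,767 − €6,290 = €14,477.

€14,477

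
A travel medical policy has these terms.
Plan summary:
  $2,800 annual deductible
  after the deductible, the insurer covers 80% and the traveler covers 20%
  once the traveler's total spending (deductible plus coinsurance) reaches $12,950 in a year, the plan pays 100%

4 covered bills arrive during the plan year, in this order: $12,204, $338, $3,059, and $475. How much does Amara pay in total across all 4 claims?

Claim 1 — $12,204: deductible takes $2,800, $9,404 remains; traveler's 20% is $1,880.80. Traveler pays $4,680.80; OOP now $4,680.80.
Claim 2 — $338: deductible already satisfied, so traveler's share is 20% × $338 = $67.60. Traveler owes $67.60 (running OOP $4,748.40).
Claim 3 — $3,059: 20% coinsurance on $3,059 = $611.80. Traveler owes $611.80 (running OOP $5,360.20).
Claim 4 — $475: deductible met; 20% of $475 = $95. Traveler pays $95; OOP now $5,455.20.
Summing the traveler's payments: $4,680.80 + $67.60 + $611.80 + $95 = $5,455.20.

$5,455.20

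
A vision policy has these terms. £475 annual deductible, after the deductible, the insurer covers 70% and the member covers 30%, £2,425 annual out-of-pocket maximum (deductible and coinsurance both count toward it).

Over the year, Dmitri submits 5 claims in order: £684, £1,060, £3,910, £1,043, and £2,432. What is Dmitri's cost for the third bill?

Claim 1 (£684): £475 finishes the deductible; £209 goes to coinsurance; coinsurance £209 × 30% = £62.70. Member pays £537.70; OOP now £537.70.
Claim 2 (£1,060): deductible already satisfied, so member's share is 30% × £1,060 = £318. Member pays £318; OOP now £855.70.
Claim 3 (£3,910): deductible met; 30% of £3,910 = £1,173. Member owes £1,173 (running OOP £2,028.70).

£1,173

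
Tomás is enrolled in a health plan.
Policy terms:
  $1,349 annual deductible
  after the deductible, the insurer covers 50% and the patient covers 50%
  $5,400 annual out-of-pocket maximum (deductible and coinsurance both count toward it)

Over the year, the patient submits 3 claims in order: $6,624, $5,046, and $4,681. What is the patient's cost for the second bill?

Claim 1 — $6,624: $1,349 to deductible, leaving $5,275; 50% of $5,275 = $2,637.50. Cost to patient: $3,986.50. OOP to date $3,986.50.
Claim 2 — $5,046: deductible met; 50% of $5,046 = $2,523. That would push OOP to $6,509.50, over the $5,400 cap, so patient pays $5,400 − $3,986.50 = $1,413.50.

$1,413.50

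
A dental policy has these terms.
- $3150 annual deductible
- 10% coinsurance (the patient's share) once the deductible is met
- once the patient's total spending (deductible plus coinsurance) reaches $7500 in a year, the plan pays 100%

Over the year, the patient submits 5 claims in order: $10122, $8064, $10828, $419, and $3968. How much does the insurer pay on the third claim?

$9745.20

Claim 1 ($10122): deductible takes $3150, $6972 remains; coinsurance $6972 × 10% = $697.20. Cost to patient: $3847.20. OOP to date $3847.20. Plan pays $10122 − $3847.20 = $6274.80.
Claim 2 ($8064): 10% coinsurance on $8064 = $806.40. Cost to patient: $806.40. OOP to date $4653.60. Plan pays $8064 − $806.40 = $7257.60.
Claim 3 ($10828): deductible already satisfied, so patient's share is 10% × $10828 = $1082.80. Cost to patient: $1082.80. OOP to date $5736.40. Plan pays $10828 − $1082.80 = $9745.20.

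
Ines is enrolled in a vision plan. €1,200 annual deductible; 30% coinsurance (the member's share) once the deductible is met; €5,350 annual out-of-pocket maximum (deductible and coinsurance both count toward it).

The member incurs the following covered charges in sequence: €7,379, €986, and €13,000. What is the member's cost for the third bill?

€2,000.50

Bill 1, €7,379: €1,200 to deductible, leaving €6,179; member's 30% is €1,853.70. Member owes €3,053.70 (running OOP €3,053.70).
Bill 2, €986: deductible already satisfied, so member's share is 30% × €986 = €295.80. Member owes €295.80 (running OOP €3,349.50).
Bill 3, €13,000: deductible met; 30% of €13,000 = €3,900. Adding that to €3,349.50 gives €7,249.50, past the €5,350 cap; member pays only €5,350 − €3,349.50 = €2,000.50.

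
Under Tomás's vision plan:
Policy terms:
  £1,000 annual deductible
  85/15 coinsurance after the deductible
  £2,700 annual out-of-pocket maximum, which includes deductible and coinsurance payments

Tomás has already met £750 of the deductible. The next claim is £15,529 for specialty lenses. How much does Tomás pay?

£1,950

£750 of the £1,000 deductible is already met, leaving £250.
After the £250 deductible portion, £15,529 − £250 = £15,279 is subject to coinsurance.
Coinsurance: £15,279 × 15% = £2,291.85.
So the member owes £250 + £2,291.85 = £2,541.85 before any cap.
That would bring total out-of-pocket to £3,291.85, past the £2,700 cap. The member is capped at £2,700 − £750 = £1,950 on this claim.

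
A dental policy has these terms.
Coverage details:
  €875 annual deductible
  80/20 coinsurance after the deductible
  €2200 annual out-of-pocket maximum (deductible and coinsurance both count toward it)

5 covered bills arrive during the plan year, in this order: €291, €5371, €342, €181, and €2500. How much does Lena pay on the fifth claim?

€263

Bill 1, €291: all of it applies to the deductible. Cost to patient: €291. OOP to date €291.
Bill 2, €5371: €584 to deductible, leaving €4787; coinsurance €4787 × 20% = €957.40. Cost to patient: €1541.40. OOP to date €1832.40.
Bill 3, €342: 20% coinsurance on €342 = €68.40. Patient pays €68.40; OOP now €1900.80.
Bill 4, €181: 20% coinsurance on €181 = €36.20. Patient owes €36.20 (running OOP €1937).
Bill 5, €2500: 20% coinsurance on €2500 = €500. Adding that to €1937 gives €2437, past the €2200 cap; patient pays only €2200 − €1937 = €263.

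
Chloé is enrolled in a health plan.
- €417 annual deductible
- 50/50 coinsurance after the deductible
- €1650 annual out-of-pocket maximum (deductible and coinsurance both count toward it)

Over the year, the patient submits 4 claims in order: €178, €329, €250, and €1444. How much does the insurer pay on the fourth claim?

€722

#1 (€178): fully absorbed by the deductible. Cost to patient: €178. OOP to date €178. Plan pays €178 − €178 = €0.
#2 (€329): €239 to deductible, leaving €90; 50% of €90 = €45. Patient pays €284; OOP now €462. Plan pays €329 − €284 = €45.
#3 (€250): deductible already satisfied, so patient's share is 50% × €250 = €125. Cost to patient: €125. OOP to date €587. Plan pays €250 − €125 = €125.
#4 (€1444): deductible already satisfied, so patient's share is 50% × €1444 = €722. Patient pays €722; OOP now €1309. Plan pays €1444 − €722 = €722.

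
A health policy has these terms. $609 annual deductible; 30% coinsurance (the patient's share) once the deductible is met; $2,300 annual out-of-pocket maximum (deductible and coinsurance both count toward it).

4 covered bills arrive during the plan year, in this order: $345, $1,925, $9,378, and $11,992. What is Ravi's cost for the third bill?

Claim 1 ($345): fully absorbed by the deductible. Cost to patient: $345. OOP to date $345.
Claim 2 ($1,925): $264 finishes the deductible; $1,661 goes to coinsurance; coinsurance $1,661 × 30% = $498.30. Cost to patient: $762.30. OOP to date $1,107.30.
Claim 3 ($9,378): deductible already satisfied, so patient's share is 30% × $9,378 = $2,813.40. That would push OOP to $3,920.70, over the $2,300 cap, so patient pays $2,300 − $1,107.30 = $1,192.70.

$1,192.70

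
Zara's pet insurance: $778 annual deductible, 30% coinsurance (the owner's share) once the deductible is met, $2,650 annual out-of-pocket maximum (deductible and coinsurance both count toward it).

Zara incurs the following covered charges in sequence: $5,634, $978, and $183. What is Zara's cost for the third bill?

Bill 1, $5,634: $778 to deductible, leaving $4,856; owner's 30% is $1,456.80. Cost to owner: $2,234.80. OOP to date $2,234.80.
Bill 2, $978: deductible met; 30% of $978 = $293.40. Owner owes $293.40 (running OOP $2,528.20).
Bill 3, $183: deductible met; 30% of $183 = $54.90. Owner pays $54.90; OOP now $2,583.10.

$54.90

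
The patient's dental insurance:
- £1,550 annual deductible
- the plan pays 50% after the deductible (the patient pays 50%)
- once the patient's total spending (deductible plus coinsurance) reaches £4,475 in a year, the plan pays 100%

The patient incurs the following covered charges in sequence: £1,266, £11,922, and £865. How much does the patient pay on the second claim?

£3,209

Bill 1, £1,266: fully absorbed by the deductible. Cost to patient: £1,266. OOP to date £1,266.
Bill 2, £11,922: £284 to deductible, leaving £11,638; coinsurance £11,638 × 50% = £5,819. Deductible plus coinsurance: £284 + £5,819 = £6,103. That would push OOP to £7,369, over the £4,475 cap, so patient pays £4,475 − £1,266 = £3,209.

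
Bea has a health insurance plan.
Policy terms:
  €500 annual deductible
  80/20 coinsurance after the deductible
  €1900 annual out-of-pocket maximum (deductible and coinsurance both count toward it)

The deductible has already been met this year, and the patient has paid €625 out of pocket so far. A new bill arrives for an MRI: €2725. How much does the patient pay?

With the deductible met, the entire €2725 is subject to coinsurance.
Patient's 20% share of €2725 is €545.
Total out-of-pocket so far would be €625 + €545 = €1170, below the €1900 cap — no reduction.

€545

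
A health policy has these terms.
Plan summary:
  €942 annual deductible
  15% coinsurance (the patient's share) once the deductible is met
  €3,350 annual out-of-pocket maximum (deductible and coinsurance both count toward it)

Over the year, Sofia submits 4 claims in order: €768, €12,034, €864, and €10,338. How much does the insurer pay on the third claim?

€734.40

Bill 1, €768: fully absorbed by the deductible. Patient owes €768 (running OOP €768). Insurer: €768 − €768 = €0.
Bill 2, €12,034: €174 finishes the deductible; €11,860 goes to coinsurance; 15% of €11,860 = €1,779. Cost to patient: €1,953. OOP to date €2,721. Plan pays €12,034 − €1,953 = €10,081.
Bill 3, €864: deductible already satisfied, so patient's share is 15% × €864 = €129.60. Patient owes €129.60 (running OOP €2,850.60). Insurer: €864 − €129.60 = €734.40.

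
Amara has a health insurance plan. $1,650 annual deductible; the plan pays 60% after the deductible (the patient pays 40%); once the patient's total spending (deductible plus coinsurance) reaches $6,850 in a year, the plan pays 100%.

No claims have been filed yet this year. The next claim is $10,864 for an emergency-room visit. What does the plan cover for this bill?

Deductible not yet touched, so the first $1,650 of the bill goes to the deductible.
That leaves $10,864 − $1,650 = $9,214 for coinsurance.
Patient's 40% share of $9,214 is $3,685.60.
Patient responsibility before any cap: $1,650 + $3,685.60 = $5,335.60.
Total out-of-pocket so far would be $0 + $5,335.60 = $5,335.60, below the $6,850 cap — no reduction.
The insurer covers the remainder: $10,864 − $5,335.60 = $5,528.40.

$5,528.40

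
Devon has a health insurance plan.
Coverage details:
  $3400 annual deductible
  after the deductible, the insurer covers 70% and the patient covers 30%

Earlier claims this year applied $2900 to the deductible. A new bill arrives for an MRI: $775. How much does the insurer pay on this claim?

$192.50

Deductible still to meet: $3400 − $2900 = $500.
That leaves $775 − $500 = $275 for coinsurance.
Patient's 30% share of $275 is $82.50.
Patient responsibility: $500 + $82.50 = $582.50.
Insurer pays the balance: $775 − $582.50 = $192.50.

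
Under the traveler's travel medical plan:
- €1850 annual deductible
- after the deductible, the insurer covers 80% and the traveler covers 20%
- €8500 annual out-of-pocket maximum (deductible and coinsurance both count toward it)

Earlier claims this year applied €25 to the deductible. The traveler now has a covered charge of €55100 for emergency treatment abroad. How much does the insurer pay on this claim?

€46625

Remaining deductible: €1850 − €25 = €1825.
After the €1825 deductible portion, €55100 − €1825 = €53275 is subject to coinsurance.
Coinsurance: €53275 × 20% = €10655.
So the traveler owes €1825 + €10655 = €12480 before any cap.
Year-to-date out-of-pocket would reach €25 + €12480 = €12505, above the €8500 maximum, so the traveler pays only €8500 − €25 = €8475.
The insurer covers the remainder: €55100 − €8475 = €46625.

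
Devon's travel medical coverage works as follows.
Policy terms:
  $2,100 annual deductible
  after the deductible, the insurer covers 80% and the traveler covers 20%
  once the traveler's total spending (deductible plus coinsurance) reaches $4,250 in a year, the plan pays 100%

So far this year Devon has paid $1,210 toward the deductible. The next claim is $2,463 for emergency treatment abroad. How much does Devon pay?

Deductible still to meet: $2,100 − $1,210 = $890.
The remaining $1,573 (= $2,463 − $890) moves to coinsurance.
20% of $1,573 = $314.60 falls to the traveler.
Traveler responsibility before any cap: $890 + $314.60 = $1,204.60.
Cumulative spending $1,210 + $1,204.60 = $2,414.60 stays under the $4,250 maximum.

$1,204.60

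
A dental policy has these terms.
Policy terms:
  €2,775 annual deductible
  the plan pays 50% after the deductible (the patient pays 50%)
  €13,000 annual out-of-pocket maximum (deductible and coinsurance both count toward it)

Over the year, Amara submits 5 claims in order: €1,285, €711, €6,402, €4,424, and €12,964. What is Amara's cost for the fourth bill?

€2,212

Bill 1, €1,285: entire amount goes to the deductible. Patient owes €1,285 (running OOP €1,285).
Bill 2, €711: fully absorbed by the deductible. Patient owes €711 (running OOP €1,996).
Bill 3, €6,402: deductible takes €779, €5,623 remains; 50% of €5,623 = €2,811.50. Patient owes €3,590.50 (running OOP €5,586.50).
Bill 4, €4,424: 50% coinsurance on €4,424 = €2,212. Cost to patient: €2,212. OOP to date €7,798.50.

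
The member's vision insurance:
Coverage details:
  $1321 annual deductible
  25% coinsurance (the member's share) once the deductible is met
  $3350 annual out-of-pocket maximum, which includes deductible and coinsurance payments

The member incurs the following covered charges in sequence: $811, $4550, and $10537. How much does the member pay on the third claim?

$1019

Claim 1 — $811: fully absorbed by the deductible. Member owes $811 (running OOP $811).
Claim 2 — $4550: $510 to deductible, leaving $4040; coinsurance $4040 × 25% = $1010. Member owes $1520 (running OOP $2331).
Claim 3 — $10537: deductible met; 25% of $10537 = $2634.25. That would push OOP to $4965.25, over the $3350 cap, so member pays $3350 − $2331 = $1019.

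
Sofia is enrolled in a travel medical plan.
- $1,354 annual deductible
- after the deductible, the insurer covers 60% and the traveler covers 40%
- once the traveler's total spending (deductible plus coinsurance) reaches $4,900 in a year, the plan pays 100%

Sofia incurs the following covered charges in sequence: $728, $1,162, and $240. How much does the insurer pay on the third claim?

$144

Bill 1, $728: all of it applies to the deductible. Cost to traveler: $728. OOP to date $728. Plan pays $728 − $728 = $0.
Bill 2, $1,162: deductible takes $626, $536 remains; coinsurance $536 × 40% = $214.40. Traveler pays $840.40; OOP now $1,568.40. Insurer: $1,162 − $840.40 = $321.60.
Bill 3, $240: deductible already satisfied, so traveler's share is 40% × $240 = $96. Traveler pays $96; OOP now $1,664.40. Plan pays $240 − $96 = $144.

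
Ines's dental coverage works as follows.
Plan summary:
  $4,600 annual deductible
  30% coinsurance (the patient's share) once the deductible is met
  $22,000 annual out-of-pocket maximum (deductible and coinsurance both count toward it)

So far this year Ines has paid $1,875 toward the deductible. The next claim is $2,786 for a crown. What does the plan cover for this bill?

$42.70

$1,875 of the $4,600 deductible is already met, leaving $2,725.
After the $2,725 deductible portion, $2,786 − $2,725 = $61 is subject to coinsurance.
Patient's 30% share of $61 is $18.30.
That puts the patient's cost at $2,725 + $18.30 = $2,743.30 before any cap.
Total out-of-pocket so far would be $1,875 + $2,743.30 = $4,618.30, below the $22,000 cap — no reduction.
Insurer pays the balance: $2,786 − $2,743.30 = $42.70.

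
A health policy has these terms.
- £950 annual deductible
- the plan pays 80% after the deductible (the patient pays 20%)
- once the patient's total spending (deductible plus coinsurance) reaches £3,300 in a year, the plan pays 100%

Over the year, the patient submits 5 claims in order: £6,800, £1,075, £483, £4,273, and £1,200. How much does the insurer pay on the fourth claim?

£3,418.40

Claim 1 — £6,800: £950 finishes the deductible; £5,850 goes to coinsurance; coinsurance £5,850 × 20% = £1,170. Cost to patient: £2,120. OOP to date £2,120. Plan pays £6,800 − £2,120 = £4,680.
Claim 2 — £1,075: deductible met; 20% of £1,075 = £215. Cost to patient: £215. OOP to date £2,335. Plan pays £1,075 − £215 = £860.
Claim 3 — £483: deductible met; 20% of £483 = £96.60. Cost to patient: £96.60. OOP to date £2,431.60. Plan pays £483 − £96.60 = £386.40.
Claim 4 — £4,273: deductible met; 20% of £4,273 = £854.60. Cost to patient: £854.60. OOP to date £3,286.20. Plan pays £4,273 − £854.60 = £3,418.40.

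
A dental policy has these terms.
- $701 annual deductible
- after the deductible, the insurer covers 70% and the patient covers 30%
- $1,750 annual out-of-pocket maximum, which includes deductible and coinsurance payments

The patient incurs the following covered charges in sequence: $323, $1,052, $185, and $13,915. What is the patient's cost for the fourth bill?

$791.30

Claim 1 — $323: fully absorbed by the deductible. Patient pays $323; OOP now $323.
Claim 2 — $1,052: $378 finishes the deductible; $674 goes to coinsurance; 30% of $674 = $202.20. Patient pays $580.20; OOP now $903.20.
Claim 3 — $185: deductible already satisfied, so patient's share is 30% × $185 = $55.50. Patient owes $55.50 (running OOP $958.70).
Claim 4 — $13,915: 30% coinsurance on $13,915 = $4,174.50. Adding that to $958.70 gives $5,133.20, past the $1,750 cap; patient pays only $1,750 − $958.70 = $791.30.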